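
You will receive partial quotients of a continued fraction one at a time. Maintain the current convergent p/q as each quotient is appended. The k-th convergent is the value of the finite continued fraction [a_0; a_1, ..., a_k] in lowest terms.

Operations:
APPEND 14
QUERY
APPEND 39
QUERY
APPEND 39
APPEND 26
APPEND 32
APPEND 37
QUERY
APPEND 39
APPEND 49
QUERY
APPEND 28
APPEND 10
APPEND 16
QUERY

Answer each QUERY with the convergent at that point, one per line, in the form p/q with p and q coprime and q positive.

14/1
547/39
659139104/46995349
1261146145043/89917291914
5709566760336903/407081116736221

APPEND 14: p_0 = 14·1 + 0 = 14, q_0 = 14·0 + 1 = 1 → 14/1
APPEND 39: p_1 = 39·14 + 1 = 547, q_1 = 39·1 + 0 = 39 → 547/39
APPEND 39: p_2 = 39·547 + 14 = 21347, q_2 = 39·39 + 1 = 1522 → 21347/1522
APPEND 26: p_3 = 26·21347 + 547 = 555569, q_3 = 26·1522 + 39 = 39611 → 555569/39611
APPEND 32: p_4 = 32·555569 + 21347 = 17799555, q_4 = 32·39611 + 1522 = 1269074 → 17799555/1269074
APPEND 37: p_5 = 37·17799555 + 555569 = 659139104, q_5 = 37·1269074 + 39611 = 46995349 → 659139104/46995349
APPEND 39: p_6 = 39·659139104 + 17799555 = 25724224611, q_6 = 39·46995349 + 1269074 = 1834087685 → 25724224611/1834087685
APPEND 49: p_7 = 49·25724224611 + 659139104 = 1261146145043, q_7 = 49·1834087685 + 46995349 = 89917291914 → 1261146145043/89917291914
APPEND 28: p_8 = 28·1261146145043 + 25724224611 = 35337816285815, q_8 = 28·89917291914 + 1834087685 = 2519518261277 → 35337816285815/2519518261277
APPEND 10: p_9 = 10·35337816285815 + 1261146145043 = 354639309003193, q_9 = 10·2519518261277 + 89917291914 = 25285099904684 → 354639309003193/25285099904684
APPEND 16: p_10 = 16·354639309003193 + 35337816285815 = 5709566760336903, q_10 = 16·25285099904684 + 2519518261277 = 407081116736221 → 5709566760336903/407081116736221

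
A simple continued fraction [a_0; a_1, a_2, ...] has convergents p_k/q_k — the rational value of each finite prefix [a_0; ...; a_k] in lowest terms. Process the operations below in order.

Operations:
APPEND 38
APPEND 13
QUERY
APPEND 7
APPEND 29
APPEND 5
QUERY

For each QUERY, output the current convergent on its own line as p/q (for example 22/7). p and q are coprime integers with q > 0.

495/13
513913/13497

APPEND 38: p_0 = 38·1 + 0 = 38, q_0 = 38·0 + 1 = 1 → 38/1
APPEND 13: p_1 = 13·38 + 1 = 495, q_1 = 13·1 + 0 = 13 → 495/13
APPEND 7: p_2 = 7·495 + 38 = 3503, q_2 = 7·13 + 1 = 92 → 3503/92
APPEND 29: p_3 = 29·3503 + 495 = 102082, q_3 = 29·92 + 13 = 2681 → 102082/2681
APPEND 5: p_4 = 5·102082 + 3503 = 513913, q_4 = 5·2681 + 92 = 13497 → 513913/13497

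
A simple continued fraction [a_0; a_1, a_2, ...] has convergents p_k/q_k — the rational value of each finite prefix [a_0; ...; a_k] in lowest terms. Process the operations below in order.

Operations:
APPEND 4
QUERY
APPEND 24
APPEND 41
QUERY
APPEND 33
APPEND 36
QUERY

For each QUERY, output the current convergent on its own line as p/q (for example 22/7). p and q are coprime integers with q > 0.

APPEND 4: p_0 = 4·1 + 0 = 4, q_0 = 4·0 + 1 = 1 → 4/1
APPEND 24: p_1 = 24·4 + 1 = 97, q_1 = 24·1 + 0 = 24 → 97/24
APPEND 41: p_2 = 41·97 + 4 = 3981, q_2 = 41·24 + 1 = 985 → 3981/985
APPEND 33: p_3 = 33·3981 + 97 = 131470, q_3 = 33·985 + 24 = 32529 → 131470/32529
APPEND 36: p_4 = 36·131470 + 3981 = 4736901, q_4 = 36·32529 + 985 = 1172029 → 4736901/1172029

4/1
3981/985
4736901/1172029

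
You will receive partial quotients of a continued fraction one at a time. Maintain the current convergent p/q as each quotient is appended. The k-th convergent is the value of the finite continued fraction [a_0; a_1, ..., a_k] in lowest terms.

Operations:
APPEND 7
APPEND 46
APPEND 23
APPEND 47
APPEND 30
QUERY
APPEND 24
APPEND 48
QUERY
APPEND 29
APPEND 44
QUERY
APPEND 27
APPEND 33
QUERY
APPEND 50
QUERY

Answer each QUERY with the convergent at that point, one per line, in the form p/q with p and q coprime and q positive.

10501886/1495629
12125465678/1726851549
15495325054282/2206771004333
13833442348110997/1970093518979624
692090843072915205/98564308880738027

APPEND 7: p_0 = 7·1 + 0 = 7, q_0 = 7·0 + 1 = 1 → 7/1
APPEND 46: p_1 = 46·7 + 1 = 323, q_1 = 46·1 + 0 = 46 → 323/46
APPEND 23: p_2 = 23·323 + 7 = 7436, q_2 = 23·46 + 1 = 1059 → 7436/1059
APPEND 47: p_3 = 47·7436 + 323 = 349815, q_3 = 47·1059 + 46 = 49819 → 349815/49819
APPEND 30: p_4 = 30·349815 + 7436 = 10501886, q_4 = 30·49819 + 1059 = 1495629 → 10501886/1495629
APPEND 24: p_5 = 24·10501886 + 349815 = 252395079, q_5 = 24·1495629 + 49819 = 35944915 → 252395079/35944915
APPEND 48: p_6 = 48·252395079 + 10501886 = 12125465678, q_6 = 48·35944915 + 1495629 = 1726851549 → 12125465678/1726851549
APPEND 29: p_7 = 29·12125465678 + 252395079 = 351890899741, q_7 = 29·1726851549 + 35944915 = 50114639836 → 351890899741/50114639836
APPEND 44: p_8 = 44·351890899741 + 12125465678 = 15495325054282, q_8 = 44·50114639836 + 1726851549 = 2206771004333 → 15495325054282/2206771004333
APPEND 27: p_9 = 27·15495325054282 + 351890899741 = 418725667365355, q_9 = 27·2206771004333 + 50114639836 = 59632931756827 → 418725667365355/59632931756827
APPEND 33: p_10 = 33·418725667365355 + 15495325054282 = 13833442348110997, q_10 = 33·59632931756827 + 2206771004333 = 1970093518979624 → 13833442348110997/1970093518979624
APPEND 50: p_11 = 50·13833442348110997 + 418725667365355 = 692090843072915205, q_11 = 50·1970093518979624 + 59632931756827 = 98564308880738027 → 692090843072915205/98564308880738027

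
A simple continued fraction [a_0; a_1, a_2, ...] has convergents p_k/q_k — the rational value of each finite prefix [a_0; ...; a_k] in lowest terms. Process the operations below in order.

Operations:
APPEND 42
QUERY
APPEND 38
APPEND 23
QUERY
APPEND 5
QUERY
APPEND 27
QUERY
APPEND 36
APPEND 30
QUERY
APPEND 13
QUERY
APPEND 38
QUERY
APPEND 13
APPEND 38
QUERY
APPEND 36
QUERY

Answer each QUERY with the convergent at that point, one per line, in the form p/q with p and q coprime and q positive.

42/1
36773/875
185462/4413
5044247/120026
5458394867/129880496
71140911625/1692771797
2708813036617/64455208782
1343565807767165/31969653675376
48403654790005586/1151747142799499

APPEND 42: p_0 = 42·1 + 0 = 42, q_0 = 42·0 + 1 = 1 → 42/1
APPEND 38: p_1 = 38·42 + 1 = 1597, q_1 = 38·1 + 0 = 38 → 1597/38
APPEND 23: p_2 = 23·1597 + 42 = 36773, q_2 = 23·38 + 1 = 875 → 36773/875
APPEND 5: p_3 = 5·36773 + 1597 = 185462, q_3 = 5·875 + 38 = 4413 → 185462/4413
APPEND 27: p_4 = 27·185462 + 36773 = 5044247, q_4 = 27·4413 + 875 = 120026 → 5044247/120026
APPEND 36: p_5 = 36·5044247 + 185462 = 181778354, q_5 = 36·120026 + 4413 = 4325349 → 181778354/4325349
APPEND 30: p_6 = 30·181778354 + 5044247 = 5458394867, q_6 = 30·4325349 + 120026 = 129880496 → 5458394867/129880496
APPEND 13: p_7 = 13·5458394867 + 181778354 = 71140911625, q_7 = 13·129880496 + 4325349 = 1692771797 → 71140911625/1692771797
APPEND 38: p_8 = 38·71140911625 + 5458394867 = 2708813036617, q_8 = 38·1692771797 + 129880496 = 64455208782 → 2708813036617/64455208782
APPEND 13: p_9 = 13·2708813036617 + 71140911625 = 35285710387646, q_9 = 13·64455208782 + 1692771797 = 839610485963 → 35285710387646/839610485963
APPEND 38: p_10 = 38·35285710387646 + 2708813036617 = 1343565807767165, q_10 = 38·839610485963 + 64455208782 = 31969653675376 → 1343565807767165/31969653675376
APPEND 36: p_11 = 36·1343565807767165 + 35285710387646 = 48403654790005586, q_11 = 36·31969653675376 + 839610485963 = 1151747142799499 → 48403654790005586/1151747142799499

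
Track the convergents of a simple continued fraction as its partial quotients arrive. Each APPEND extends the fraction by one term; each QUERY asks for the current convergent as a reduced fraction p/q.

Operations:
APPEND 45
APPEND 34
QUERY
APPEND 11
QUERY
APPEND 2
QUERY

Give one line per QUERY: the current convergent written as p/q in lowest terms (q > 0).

APPEND 45: p_0 = 45·1 + 0 = 45, q_0 = 45·0 + 1 = 1 → 45/1
APPEND 34: p_1 = 34·45 + 1 = 1531, q_1 = 34·1 + 0 = 34 → 1531/34
APPEND 11: p_2 = 11·1531 + 45 = 16886, q_2 = 11·34 + 1 = 375 → 16886/375
APPEND 2: p_3 = 2·16886 + 1531 = 35303, q_3 = 2·375 + 34 = 784 → 35303/784

1531/34
16886/375
35303/784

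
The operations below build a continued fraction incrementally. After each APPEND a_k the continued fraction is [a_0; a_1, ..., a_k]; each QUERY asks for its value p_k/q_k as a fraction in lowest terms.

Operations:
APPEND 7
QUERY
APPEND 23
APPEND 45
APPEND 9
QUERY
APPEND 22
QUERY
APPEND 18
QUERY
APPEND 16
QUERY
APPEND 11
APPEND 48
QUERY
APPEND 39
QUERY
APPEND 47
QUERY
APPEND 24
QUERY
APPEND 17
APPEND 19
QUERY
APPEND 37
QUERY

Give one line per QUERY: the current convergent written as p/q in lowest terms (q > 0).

7/1
65835/9347
1455667/206670
26267841/3729407
421741123/59877182
224361910435/31854040814
8754779927159/1242969970155
411699018486908/58451442638099
9889531223612951/1404077593284531
3212030397801847376/456031717634311925
119013658448488259987/16897101322998016351

APPEND 7: p_0 = 7·1 + 0 = 7, q_0 = 7·0 + 1 = 1 → 7/1
APPEND 23: p_1 = 23·7 + 1 = 162, q_1 = 23·1 + 0 = 23 → 162/23
APPEND 45: p_2 = 45·162 + 7 = 7297, q_2 = 45·23 + 1 = 1036 → 7297/1036
APPEND 9: p_3 = 9·7297 + 162 = 65835, q_3 = 9·1036 + 23 = 9347 → 65835/9347
APPEND 22: p_4 = 22·65835 + 7297 = 1455667, q_4 = 22·9347 + 1036 = 206670 → 1455667/206670
APPEND 18: p_5 = 18·1455667 + 65835 = 26267841, q_5 = 18·206670 + 9347 = 3729407 → 26267841/3729407
APPEND 16: p_6 = 16·26267841 + 1455667 = 421741123, q_6 = 16·3729407 + 206670 = 59877182 → 421741123/59877182
APPEND 11: p_7 = 11·421741123 + 26267841 = 4665420194, q_7 = 11·59877182 + 3729407 = 662378409 → 4665420194/662378409
APPEND 48: p_8 = 48·4665420194 + 421741123 = 224361910435, q_8 = 48·662378409 + 59877182 = 31854040814 → 224361910435/31854040814
APPEND 39: p_9 = 39·224361910435 + 4665420194 = 8754779927159, q_9 = 39·31854040814 + 662378409 = 1242969970155 → 8754779927159/1242969970155
APPEND 47: p_10 = 47·8754779927159 + 224361910435 = 411699018486908, q_10 = 47·1242969970155 + 31854040814 = 58451442638099 → 411699018486908/58451442638099
APPEND 24: p_11 = 24·411699018486908 + 8754779927159 = 9889531223612951, q_11 = 24·58451442638099 + 1242969970155 = 1404077593284531 → 9889531223612951/1404077593284531
APPEND 17: p_12 = 17·9889531223612951 + 411699018486908 = 168533729819907075, q_12 = 17·1404077593284531 + 58451442638099 = 23927770528475126 → 168533729819907075/23927770528475126
APPEND 19: p_13 = 19·168533729819907075 + 9889531223612951 = 3212030397801847376, q_13 = 19·23927770528475126 + 1404077593284531 = 456031717634311925 → 3212030397801847376/456031717634311925
APPEND 37: p_14 = 37·3212030397801847376 + 168533729819907075 = 119013658448488259987, q_14 = 37·456031717634311925 + 23927770528475126 = 16897101322998016351 → 119013658448488259987/16897101322998016351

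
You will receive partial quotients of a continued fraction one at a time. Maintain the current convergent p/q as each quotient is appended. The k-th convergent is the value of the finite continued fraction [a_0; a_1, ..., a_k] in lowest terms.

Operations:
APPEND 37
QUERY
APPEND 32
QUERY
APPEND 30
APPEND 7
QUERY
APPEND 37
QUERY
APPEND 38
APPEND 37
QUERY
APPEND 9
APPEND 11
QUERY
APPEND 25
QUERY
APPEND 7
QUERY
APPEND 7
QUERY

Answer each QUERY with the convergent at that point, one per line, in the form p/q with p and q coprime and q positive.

APPEND 37: p_0 = 37·1 + 0 = 37, q_0 = 37·0 + 1 = 1 → 37/1
APPEND 32: p_1 = 32·37 + 1 = 1185, q_1 = 32·1 + 0 = 32 → 1185/32
APPEND 30: p_2 = 30·1185 + 37 = 35587, q_2 = 30·32 + 1 = 961 → 35587/961
APPEND 7: p_3 = 7·35587 + 1185 = 250294, q_3 = 7·961 + 32 = 6759 → 250294/6759
APPEND 37: p_4 = 37·250294 + 35587 = 9296465, q_4 = 37·6759 + 961 = 251044 → 9296465/251044
APPEND 38: p_5 = 38·9296465 + 250294 = 353515964, q_5 = 38·251044 + 6759 = 9546431 → 353515964/9546431
APPEND 37: p_6 = 37·353515964 + 9296465 = 13089387133, q_6 = 37·9546431 + 251044 = 353468991 → 13089387133/353468991
APPEND 9: p_7 = 9·13089387133 + 353515964 = 118158000161, q_7 = 9·353468991 + 9546431 = 3190767350 → 118158000161/3190767350
APPEND 11: p_8 = 11·118158000161 + 13089387133 = 1312827388904, q_8 = 11·3190767350 + 353468991 = 35451909841 → 1312827388904/35451909841
APPEND 25: p_9 = 25·1312827388904 + 118158000161 = 32938842722761, q_9 = 25·35451909841 + 3190767350 = 889488513375 → 32938842722761/889488513375
APPEND 7: p_10 = 7·32938842722761 + 1312827388904 = 231884726448231, q_10 = 7·889488513375 + 35451909841 = 6261871503466 → 231884726448231/6261871503466
APPEND 7: p_11 = 7·231884726448231 + 32938842722761 = 1656131927860378, q_11 = 7·6261871503466 + 889488513375 = 44722589037637 → 1656131927860378/44722589037637

37/1
1185/32
250294/6759
9296465/251044
13089387133/353468991
1312827388904/35451909841
32938842722761/889488513375
231884726448231/6261871503466
1656131927860378/44722589037637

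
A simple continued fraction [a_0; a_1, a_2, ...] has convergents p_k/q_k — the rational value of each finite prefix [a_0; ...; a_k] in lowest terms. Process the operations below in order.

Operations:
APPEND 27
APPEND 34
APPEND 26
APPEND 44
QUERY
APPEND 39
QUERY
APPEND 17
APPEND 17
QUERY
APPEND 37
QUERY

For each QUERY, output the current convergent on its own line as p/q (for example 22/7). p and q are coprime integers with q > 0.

1053443/38974
41108198/1520871
11939285951/441715148
442453472996/16369354257

APPEND 27: p_0 = 27·1 + 0 = 27, q_0 = 27·0 + 1 = 1 → 27/1
APPEND 34: p_1 = 34·27 + 1 = 919, q_1 = 34·1 + 0 = 34 → 919/34
APPEND 26: p_2 = 26·919 + 27 = 23921, q_2 = 26·34 + 1 = 885 → 23921/885
APPEND 44: p_3 = 44·23921 + 919 = 1053443, q_3 = 44·885 + 34 = 38974 → 1053443/38974
APPEND 39: p_4 = 39·1053443 + 23921 = 41108198, q_4 = 39·38974 + 885 = 1520871 → 41108198/1520871
APPEND 17: p_5 = 17·41108198 + 1053443 = 699892809, q_5 = 17·1520871 + 38974 = 25893781 → 699892809/25893781
APPEND 17: p_6 = 17·699892809 + 41108198 = 11939285951, q_6 = 17·25893781 + 1520871 = 441715148 → 11939285951/441715148
APPEND 37: p_7 = 37·11939285951 + 699892809 = 442453472996, q_7 = 37·441715148 + 25893781 = 16369354257 → 442453472996/16369354257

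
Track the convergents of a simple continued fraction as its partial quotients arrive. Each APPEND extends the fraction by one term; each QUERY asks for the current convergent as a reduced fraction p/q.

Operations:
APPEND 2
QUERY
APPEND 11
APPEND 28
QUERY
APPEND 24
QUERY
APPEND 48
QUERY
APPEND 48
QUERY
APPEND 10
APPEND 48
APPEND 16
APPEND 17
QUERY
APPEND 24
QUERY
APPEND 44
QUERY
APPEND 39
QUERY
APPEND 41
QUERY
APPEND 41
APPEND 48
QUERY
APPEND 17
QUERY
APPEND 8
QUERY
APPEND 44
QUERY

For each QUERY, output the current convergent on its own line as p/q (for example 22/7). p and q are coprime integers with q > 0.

2/1
646/309
15527/7427
745942/356805
35820743/17134067
4719606256851/2257520169766
113547158439380/54312793577731
5000794577589571/2392020437589930
195144535684432649/93343109859585001
8005926757639328180/3829459524680574971
15773036723504689953572/7544686273369312197947
268470062441178626098753/128416767830900070523911
2163533536252933698743596/1034878828920569876389235
95463945657570261370816977/45663085240335974631650251

APPEND 2: p_0 = 2·1 + 0 = 2, q_0 = 2·0 + 1 = 1 → 2/1
APPEND 11: p_1 = 11·2 + 1 = 23, q_1 = 11·1 + 0 = 11 → 23/11
APPEND 28: p_2 = 28·23 + 2 = 646, q_2 = 28·11 + 1 = 309 → 646/309
APPEND 24: p_3 = 24·646 + 23 = 15527, q_3 = 24·309 + 11 = 7427 → 15527/7427
APPEND 48: p_4 = 48·15527 + 646 = 745942, q_4 = 48·7427 + 309 = 356805 → 745942/356805
APPEND 48: p_5 = 48·745942 + 15527 = 35820743, q_5 = 48·356805 + 7427 = 17134067 → 35820743/17134067
APPEND 10: p_6 = 10·35820743 + 745942 = 358953372, q_6 = 10·17134067 + 356805 = 171697475 → 358953372/171697475
APPEND 48: p_7 = 48·358953372 + 35820743 = 17265582599, q_7 = 48·171697475 + 17134067 = 8258612867 → 17265582599/8258612867
APPEND 16: p_8 = 16·17265582599 + 358953372 = 276608274956, q_8 = 16·8258612867 + 171697475 = 132309503347 → 276608274956/132309503347
APPEND 17: p_9 = 17·276608274956 + 17265582599 = 4719606256851, q_9 = 17·132309503347 + 8258612867 = 2257520169766 → 4719606256851/2257520169766
APPEND 24: p_10 = 24·4719606256851 + 276608274956 = 113547158439380, q_10 = 24·2257520169766 + 132309503347 = 54312793577731 → 113547158439380/54312793577731
APPEND 44: p_11 = 44·113547158439380 + 4719606256851 = 5000794577589571, q_11 = 44·54312793577731 + 2257520169766 = 2392020437589930 → 5000794577589571/2392020437589930
APPEND 39: p_12 = 39·5000794577589571 + 113547158439380 = 195144535684432649, q_12 = 39·2392020437589930 + 54312793577731 = 93343109859585001 → 195144535684432649/93343109859585001
APPEND 41: p_13 = 41·195144535684432649 + 5000794577589571 = 8005926757639328180, q_13 = 41·93343109859585001 + 2392020437589930 = 3829459524680574971 → 8005926757639328180/3829459524680574971
APPEND 41: p_14 = 41·8005926757639328180 + 195144535684432649 = 328438141598896888029, q_14 = 41·3829459524680574971 + 93343109859585001 = 157101183621763158812 → 328438141598896888029/157101183621763158812
APPEND 48: p_15 = 48·328438141598896888029 + 8005926757639328180 = 15773036723504689953572, q_15 = 48·157101183621763158812 + 3829459524680574971 = 7544686273369312197947 → 15773036723504689953572/7544686273369312197947
APPEND 17: p_16 = 17·15773036723504689953572 + 328438141598896888029 = 268470062441178626098753, q_16 = 17·7544686273369312197947 + 157101183621763158812 = 128416767830900070523911 → 268470062441178626098753/128416767830900070523911
APPEND 8: p_17 = 8·268470062441178626098753 + 15773036723504689953572 = 2163533536252933698743596, q_17 = 8·128416767830900070523911 + 7544686273369312197947 = 1034878828920569876389235 → 2163533536252933698743596/1034878828920569876389235
APPEND 44: p_18 = 44·2163533536252933698743596 + 268470062441178626098753 = 95463945657570261370816977, q_18 = 44·1034878828920569876389235 + 128416767830900070523911 = 45663085240335974631650251 → 95463945657570261370816977/45663085240335974631650251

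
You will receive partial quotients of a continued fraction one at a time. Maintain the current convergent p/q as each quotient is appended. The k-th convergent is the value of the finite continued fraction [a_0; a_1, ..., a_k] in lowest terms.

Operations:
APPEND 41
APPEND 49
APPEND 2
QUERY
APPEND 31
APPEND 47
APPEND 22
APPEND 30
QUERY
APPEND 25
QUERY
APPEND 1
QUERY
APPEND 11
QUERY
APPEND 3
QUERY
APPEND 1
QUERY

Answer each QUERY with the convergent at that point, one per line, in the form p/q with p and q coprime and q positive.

APPEND 41: p_0 = 41·1 + 0 = 41, q_0 = 41·0 + 1 = 1 → 41/1
APPEND 49: p_1 = 49·41 + 1 = 2010, q_1 = 49·1 + 0 = 49 → 2010/49
APPEND 2: p_2 = 2·2010 + 41 = 4061, q_2 = 2·49 + 1 = 99 → 4061/99
APPEND 31: p_3 = 31·4061 + 2010 = 127901, q_3 = 31·99 + 49 = 3118 → 127901/3118
APPEND 47: p_4 = 47·127901 + 4061 = 6015408, q_4 = 47·3118 + 99 = 146645 → 6015408/146645
APPEND 22: p_5 = 22·6015408 + 127901 = 132466877, q_5 = 22·146645 + 3118 = 3229308 → 132466877/3229308
APPEND 30: p_6 = 30·132466877 + 6015408 = 3980021718, q_6 = 30·3229308 + 146645 = 97025885 → 3980021718/97025885
APPEND 25: p_7 = 25·3980021718 + 132466877 = 99633009827, q_7 = 25·97025885 + 3229308 = 2428876433 → 99633009827/2428876433
APPEND 1: p_8 = 1·99633009827 + 3980021718 = 103613031545, q_8 = 1·2428876433 + 97025885 = 2525902318 → 103613031545/2525902318
APPEND 11: p_9 = 11·103613031545 + 99633009827 = 1239376356822, q_9 = 11·2525902318 + 2428876433 = 30213801931 → 1239376356822/30213801931
APPEND 3: p_10 = 3·1239376356822 + 103613031545 = 3821742102011, q_10 = 3·30213801931 + 2525902318 = 93167308111 → 3821742102011/93167308111
APPEND 1: p_11 = 1·3821742102011 + 1239376356822 = 5061118458833, q_11 = 1·93167308111 + 30213801931 = 123381110042 → 5061118458833/123381110042

4061/99
3980021718/97025885
99633009827/2428876433
103613031545/2525902318
1239376356822/30213801931
3821742102011/93167308111
5061118458833/123381110042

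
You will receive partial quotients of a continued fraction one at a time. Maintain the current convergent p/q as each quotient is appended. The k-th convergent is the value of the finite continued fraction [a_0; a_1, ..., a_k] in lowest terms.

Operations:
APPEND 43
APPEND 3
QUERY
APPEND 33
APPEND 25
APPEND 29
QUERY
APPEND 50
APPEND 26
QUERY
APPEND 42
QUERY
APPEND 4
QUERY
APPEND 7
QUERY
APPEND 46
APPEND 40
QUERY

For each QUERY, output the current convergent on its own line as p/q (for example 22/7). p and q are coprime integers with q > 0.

130/3
3149528/72687
4100355758/94630865
172372526691/3978133183
693590462522/16007163597
5027505764345/116028278362
9283381730660025/214248347008322

APPEND 43: p_0 = 43·1 + 0 = 43, q_0 = 43·0 + 1 = 1 → 43/1
APPEND 3: p_1 = 3·43 + 1 = 130, q_1 = 3·1 + 0 = 3 → 130/3
APPEND 33: p_2 = 33·130 + 43 = 4333, q_2 = 33·3 + 1 = 100 → 4333/100
APPEND 25: p_3 = 25·4333 + 130 = 108455, q_3 = 25·100 + 3 = 2503 → 108455/2503
APPEND 29: p_4 = 29·108455 + 4333 = 3149528, q_4 = 29·2503 + 100 = 72687 → 3149528/72687
APPEND 50: p_5 = 50·3149528 + 108455 = 157584855, q_5 = 50·72687 + 2503 = 3636853 → 157584855/3636853
APPEND 26: p_6 = 26·157584855 + 3149528 = 4100355758, q_6 = 26·3636853 + 72687 = 94630865 → 4100355758/94630865
APPEND 42: p_7 = 42·4100355758 + 157584855 = 172372526691, q_7 = 42·94630865 + 3636853 = 3978133183 → 172372526691/3978133183
APPEND 4: p_8 = 4·172372526691 + 4100355758 = 693590462522, q_8 = 4·3978133183 + 94630865 = 16007163597 → 693590462522/16007163597
APPEND 7: p_9 = 7·693590462522 + 172372526691 = 5027505764345, q_9 = 7·16007163597 + 3978133183 = 116028278362 → 5027505764345/116028278362
APPEND 46: p_10 = 46·5027505764345 + 693590462522 = 231958855622392, q_10 = 46·116028278362 + 16007163597 = 5353307968249 → 231958855622392/5353307968249
APPEND 40: p_11 = 40·231958855622392 + 5027505764345 = 9283381730660025, q_11 = 40·5353307968249 + 116028278362 = 214248347008322 → 9283381730660025/214248347008322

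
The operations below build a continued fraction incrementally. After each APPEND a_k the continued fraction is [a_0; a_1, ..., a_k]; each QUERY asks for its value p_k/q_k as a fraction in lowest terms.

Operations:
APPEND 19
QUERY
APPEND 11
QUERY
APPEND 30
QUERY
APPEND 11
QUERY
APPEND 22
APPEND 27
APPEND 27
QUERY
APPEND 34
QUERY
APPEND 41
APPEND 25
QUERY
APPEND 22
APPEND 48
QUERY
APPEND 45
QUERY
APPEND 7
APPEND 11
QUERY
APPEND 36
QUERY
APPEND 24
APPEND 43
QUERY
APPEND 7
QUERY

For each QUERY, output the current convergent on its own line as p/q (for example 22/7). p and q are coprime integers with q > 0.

APPEND 19: p_0 = 19·1 + 0 = 19, q_0 = 19·0 + 1 = 1 → 19/1
APPEND 11: p_1 = 11·19 + 1 = 210, q_1 = 11·1 + 0 = 11 → 210/11
APPEND 30: p_2 = 30·210 + 19 = 6319, q_2 = 30·11 + 1 = 331 → 6319/331
APPEND 11: p_3 = 11·6319 + 210 = 69719, q_3 = 11·331 + 11 = 3652 → 69719/3652
APPEND 22: p_4 = 22·69719 + 6319 = 1540137, q_4 = 22·3652 + 331 = 80675 → 1540137/80675
APPEND 27: p_5 = 27·1540137 + 69719 = 41653418, q_5 = 27·80675 + 3652 = 2181877 → 41653418/2181877
APPEND 27: p_6 = 27·41653418 + 1540137 = 1126182423, q_6 = 27·2181877 + 80675 = 58991354 → 1126182423/58991354
APPEND 34: p_7 = 34·1126182423 + 41653418 = 38331855800, q_7 = 34·58991354 + 2181877 = 2007887913 → 38331855800/2007887913
APPEND 41: p_8 = 41·38331855800 + 1126182423 = 1572732270223, q_8 = 41·2007887913 + 58991354 = 82382395787 → 1572732270223/82382395787
APPEND 25: p_9 = 25·1572732270223 + 38331855800 = 39356638611375, q_9 = 25·82382395787 + 2007887913 = 2061567782588 → 39356638611375/2061567782588
APPEND 22: p_10 = 22·39356638611375 + 1572732270223 = 867418781720473, q_10 = 22·2061567782588 + 82382395787 = 45436873612723 → 867418781720473/45436873612723
APPEND 48: p_11 = 48·867418781720473 + 39356638611375 = 41675458161194079, q_11 = 48·45436873612723 + 2061567782588 = 2183031501193292 → 41675458161194079/2183031501193292
APPEND 45: p_12 = 45·41675458161194079 + 867418781720473 = 1876263036035454028, q_12 = 45·2183031501193292 + 45436873612723 = 98281854427310863 → 1876263036035454028/98281854427310863
APPEND 7: p_13 = 7·1876263036035454028 + 41675458161194079 = 13175516710409372275, q_13 = 7·98281854427310863 + 2183031501193292 = 690156012492369333 → 13175516710409372275/690156012492369333
APPEND 11: p_14 = 11·13175516710409372275 + 1876263036035454028 = 146806946850538549053, q_14 = 11·690156012492369333 + 98281854427310863 = 7689997991843373526 → 146806946850538549053/7689997991843373526
APPEND 36: p_15 = 36·146806946850538549053 + 13175516710409372275 = 5298225603329797138183, q_15 = 36·7689997991843373526 + 690156012492369333 = 277530083718853816269 → 5298225603329797138183/277530083718853816269
APPEND 24: p_16 = 24·5298225603329797138183 + 146806946850538549053 = 127304221426765669865445, q_16 = 24·277530083718853816269 + 7689997991843373526 = 6668412007244334963982 → 127304221426765669865445/6668412007244334963982
APPEND 43: p_17 = 43·127304221426765669865445 + 5298225603329797138183 = 5479379746954253601352318, q_17 = 43·6668412007244334963982 + 277530083718853816269 = 287019246395225257267495 → 5479379746954253601352318/287019246395225257267495
APPEND 7: p_18 = 7·5479379746954253601352318 + 127304221426765669865445 = 38482962450106540879331671, q_18 = 7·287019246395225257267495 + 6668412007244334963982 = 2015803136773821135836447 → 38482962450106540879331671/2015803136773821135836447

19/1
210/11
6319/331
69719/3652
1126182423/58991354
38331855800/2007887913
39356638611375/2061567782588
41675458161194079/2183031501193292
1876263036035454028/98281854427310863
146806946850538549053/7689997991843373526
5298225603329797138183/277530083718853816269
5479379746954253601352318/287019246395225257267495
38482962450106540879331671/2015803136773821135836447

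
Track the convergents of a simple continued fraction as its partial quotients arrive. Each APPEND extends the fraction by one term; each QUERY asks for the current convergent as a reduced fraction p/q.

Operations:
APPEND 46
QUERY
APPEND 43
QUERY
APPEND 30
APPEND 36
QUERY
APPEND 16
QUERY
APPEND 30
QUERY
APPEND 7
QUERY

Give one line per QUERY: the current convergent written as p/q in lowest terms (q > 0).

APPEND 46: p_0 = 46·1 + 0 = 46, q_0 = 46·0 + 1 = 1 → 46/1
APPEND 43: p_1 = 43·46 + 1 = 1979, q_1 = 43·1 + 0 = 43 → 1979/43
APPEND 30: p_2 = 30·1979 + 46 = 59416, q_2 = 30·43 + 1 = 1291 → 59416/1291
APPEND 36: p_3 = 36·59416 + 1979 = 2140955, q_3 = 36·1291 + 43 = 46519 → 2140955/46519
APPEND 16: p_4 = 16·2140955 + 59416 = 34314696, q_4 = 16·46519 + 1291 = 745595 → 34314696/745595
APPEND 30: p_5 = 30·34314696 + 2140955 = 1031581835, q_5 = 30·745595 + 46519 = 22414369 → 1031581835/22414369
APPEND 7: p_6 = 7·1031581835 + 34314696 = 7255387541, q_6 = 7·22414369 + 745595 = 157646178 → 7255387541/157646178

46/1
1979/43
2140955/46519
34314696/745595
1031581835/22414369
7255387541/157646178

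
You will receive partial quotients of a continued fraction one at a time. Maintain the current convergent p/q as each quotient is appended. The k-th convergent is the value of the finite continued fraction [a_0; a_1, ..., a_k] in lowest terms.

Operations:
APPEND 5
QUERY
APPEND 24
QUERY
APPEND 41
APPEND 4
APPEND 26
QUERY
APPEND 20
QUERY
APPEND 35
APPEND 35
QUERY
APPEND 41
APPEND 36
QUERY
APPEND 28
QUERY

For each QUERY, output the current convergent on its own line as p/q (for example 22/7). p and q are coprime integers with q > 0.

APPEND 5: p_0 = 5·1 + 0 = 5, q_0 = 5·0 + 1 = 1 → 5/1
APPEND 24: p_1 = 24·5 + 1 = 121, q_1 = 24·1 + 0 = 24 → 121/24
APPEND 41: p_2 = 41·121 + 5 = 4966, q_2 = 41·24 + 1 = 985 → 4966/985
APPEND 4: p_3 = 4·4966 + 121 = 19985, q_3 = 4·985 + 24 = 3964 → 19985/3964
APPEND 26: p_4 = 26·19985 + 4966 = 524576, q_4 = 26·3964 + 985 = 104049 → 524576/104049
APPEND 20: p_5 = 20·524576 + 19985 = 10511505, q_5 = 20·104049 + 3964 = 2084944 → 10511505/2084944
APPEND 35: p_6 = 35·10511505 + 524576 = 368427251, q_6 = 35·2084944 + 104049 = 73077089 → 368427251/73077089
APPEND 35: p_7 = 35·368427251 + 10511505 = 12905465290, q_7 = 35·73077089 + 2084944 = 2559783059 → 12905465290/2559783059
APPEND 41: p_8 = 41·12905465290 + 368427251 = 529492504141, q_8 = 41·2559783059 + 73077089 = 105024182508 → 529492504141/105024182508
APPEND 36: p_9 = 36·529492504141 + 12905465290 = 19074635614366, q_9 = 36·105024182508 + 2559783059 = 3783430353347 → 19074635614366/3783430353347
APPEND 28: p_10 = 28·19074635614366 + 529492504141 = 534619289706389, q_10 = 28·3783430353347 + 105024182508 = 106041074076224 → 534619289706389/106041074076224

5/1
121/24
524576/104049
10511505/2084944
12905465290/2559783059
19074635614366/3783430353347
534619289706389/106041074076224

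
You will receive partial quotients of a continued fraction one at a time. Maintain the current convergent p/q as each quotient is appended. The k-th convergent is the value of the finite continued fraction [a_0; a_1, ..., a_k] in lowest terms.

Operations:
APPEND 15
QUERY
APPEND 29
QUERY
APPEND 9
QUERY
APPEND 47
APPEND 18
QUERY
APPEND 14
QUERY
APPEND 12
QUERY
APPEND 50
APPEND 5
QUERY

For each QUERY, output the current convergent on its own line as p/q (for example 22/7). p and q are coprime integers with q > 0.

15/1
436/29
3939/262
3344181/222436
47004103/3126447
567393417/37739800
142650768182/9488322035

APPEND 15: p_0 = 15·1 + 0 = 15, q_0 = 15·0 + 1 = 1 → 15/1
APPEND 29: p_1 = 29·15 + 1 = 436, q_1 = 29·1 + 0 = 29 → 436/29
APPEND 9: p_2 = 9·436 + 15 = 3939, q_2 = 9·29 + 1 = 262 → 3939/262
APPEND 47: p_3 = 47·3939 + 436 = 185569, q_3 = 47·262 + 29 = 12343 → 185569/12343
APPEND 18: p_4 = 18·185569 + 3939 = 3344181, q_4 = 18·12343 + 262 = 222436 → 3344181/222436
APPEND 14: p_5 = 14·3344181 + 185569 = 47004103, q_5 = 14·222436 + 12343 = 3126447 → 47004103/3126447
APPEND 12: p_6 = 12·47004103 + 3344181 = 567393417, q_6 = 12·3126447 + 222436 = 37739800 → 567393417/37739800
APPEND 50: p_7 = 50·567393417 + 47004103 = 28416674953, q_7 = 50·37739800 + 3126447 = 1890116447 → 28416674953/1890116447
APPEND 5: p_8 = 5·28416674953 + 567393417 = 142650768182, q_8 = 5·1890116447 + 37739800 = 9488322035 → 142650768182/9488322035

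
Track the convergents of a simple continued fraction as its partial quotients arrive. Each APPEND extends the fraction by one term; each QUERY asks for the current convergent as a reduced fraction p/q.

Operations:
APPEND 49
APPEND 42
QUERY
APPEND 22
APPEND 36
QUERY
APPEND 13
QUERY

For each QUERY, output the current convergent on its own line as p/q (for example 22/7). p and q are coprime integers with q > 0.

APPEND 49: p_0 = 49·1 + 0 = 49, q_0 = 49·0 + 1 = 1 → 49/1
APPEND 42: p_1 = 42·49 + 1 = 2059, q_1 = 42·1 + 0 = 42 → 2059/42
APPEND 22: p_2 = 22·2059 + 49 = 45347, q_2 = 22·42 + 1 = 925 → 45347/925
APPEND 36: p_3 = 36·45347 + 2059 = 1634551, q_3 = 36·925 + 42 = 33342 → 1634551/33342
APPEND 13: p_4 = 13·1634551 + 45347 = 21294510, q_4 = 13·33342 + 925 = 434371 → 21294510/434371

2059/42
1634551/33342
21294510/434371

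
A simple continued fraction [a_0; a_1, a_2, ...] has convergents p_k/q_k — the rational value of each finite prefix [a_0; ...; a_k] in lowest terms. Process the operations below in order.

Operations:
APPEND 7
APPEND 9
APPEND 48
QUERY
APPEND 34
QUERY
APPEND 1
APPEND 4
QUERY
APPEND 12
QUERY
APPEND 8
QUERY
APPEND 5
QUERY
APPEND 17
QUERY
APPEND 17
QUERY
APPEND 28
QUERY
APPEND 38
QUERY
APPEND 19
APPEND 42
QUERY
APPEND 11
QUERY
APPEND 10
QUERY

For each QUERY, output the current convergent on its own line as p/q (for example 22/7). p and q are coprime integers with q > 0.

3079/433
104750/14731
536066/75387
6540621/919808
52861034/7433851
270845791/38089063
4657239481/654947922
79443916968/11172203737
2229086914585/313476652558
84784746671198/11923285000941
67836634240699772/9539870735159295
747816115921364839/105165433978422682
7545997793454348162/1061194210519386115

APPEND 7: p_0 = 7·1 + 0 = 7, q_0 = 7·0 + 1 = 1 → 7/1
APPEND 9: p_1 = 9·7 + 1 = 64, q_1 = 9·1 + 0 = 9 → 64/9
APPEND 48: p_2 = 48·64 + 7 = 3079, q_2 = 48·9 + 1 = 433 → 3079/433
APPEND 34: p_3 = 34·3079 + 64 = 104750, q_3 = 34·433 + 9 = 14731 → 104750/14731
APPEND 1: p_4 = 1·104750 + 3079 = 107829, q_4 = 1·14731 + 433 = 15164 → 107829/15164
APPEND 4: p_5 = 4·107829 + 104750 = 536066, q_5 = 4·15164 + 14731 = 75387 → 536066/75387
APPEND 12: p_6 = 12·536066 + 107829 = 6540621, q_6 = 12·75387 + 15164 = 919808 → 6540621/919808
APPEND 8: p_7 = 8·6540621 + 536066 = 52861034, q_7 = 8·919808 + 75387 = 7433851 → 52861034/7433851
APPEND 5: p_8 = 5·52861034 + 6540621 = 270845791, q_8 = 5·7433851 + 919808 = 38089063 → 270845791/38089063
APPEND 17: p_9 = 17·270845791 + 52861034 = 4657239481, q_9 = 17·38089063 + 7433851 = 654947922 → 4657239481/654947922
APPEND 17: p_10 = 17·4657239481 + 270845791 = 79443916968, q_10 = 17·654947922 + 38089063 = 11172203737 → 79443916968/11172203737
APPEND 28: p_11 = 28·79443916968 + 4657239481 = 2229086914585, q_11 = 28·11172203737 + 654947922 = 313476652558 → 2229086914585/313476652558
APPEND 38: p_12 = 38·2229086914585 + 79443916968 = 84784746671198, q_12 = 38·313476652558 + 11172203737 = 11923285000941 → 84784746671198/11923285000941
APPEND 19: p_13 = 19·84784746671198 + 2229086914585 = 1613139273667347, q_13 = 19·11923285000941 + 313476652558 = 226855891670437 → 1613139273667347/226855891670437
APPEND 42: p_14 = 42·1613139273667347 + 84784746671198 = 67836634240699772, q_14 = 42·226855891670437 + 11923285000941 = 9539870735159295 → 67836634240699772/9539870735159295
APPEND 11: p_15 = 11·67836634240699772 + 1613139273667347 = 747816115921364839, q_15 = 11·9539870735159295 + 226855891670437 = 105165433978422682 → 747816115921364839/105165433978422682
APPEND 10: p_16 = 10·747816115921364839 + 67836634240699772 = 7545997793454348162, q_16 = 10·105165433978422682 + 9539870735159295 = 1061194210519386115 → 7545997793454348162/1061194210519386115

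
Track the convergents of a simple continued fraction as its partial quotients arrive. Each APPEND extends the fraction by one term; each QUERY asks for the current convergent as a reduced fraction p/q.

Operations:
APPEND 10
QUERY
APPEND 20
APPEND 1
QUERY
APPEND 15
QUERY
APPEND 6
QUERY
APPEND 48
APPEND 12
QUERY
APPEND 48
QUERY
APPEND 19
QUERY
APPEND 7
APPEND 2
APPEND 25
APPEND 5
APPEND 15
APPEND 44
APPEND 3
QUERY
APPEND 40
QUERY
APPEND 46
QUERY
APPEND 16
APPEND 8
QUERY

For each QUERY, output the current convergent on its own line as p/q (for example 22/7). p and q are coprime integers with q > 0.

10/1
211/21
3366/335
20407/2031
11815231/1175907
568113990/56541359
10805981041/1075461728
42406004751074506/4220443750005539
1710269401746484583/170214002705448623
78714798485089365324/7834064568200642197
10167891159790500003460/1011956041319526432397

APPEND 10: p_0 = 10·1 + 0 = 10, q_0 = 10·0 + 1 = 1 → 10/1
APPEND 20: p_1 = 20·10 + 1 = 201, q_1 = 20·1 + 0 = 20 → 201/20
APPEND 1: p_2 = 1·201 + 10 = 211, q_2 = 1·20 + 1 = 21 → 211/21
APPEND 15: p_3 = 15·211 + 201 = 3366, q_3 = 15·21 + 20 = 335 → 3366/335
APPEND 6: p_4 = 6·3366 + 211 = 20407, q_4 = 6·335 + 21 = 2031 → 20407/2031
APPEND 48: p_5 = 48·20407 + 3366 = 982902, q_5 = 48·2031 + 335 = 97823 → 982902/97823
APPEND 12: p_6 = 12·982902 + 20407 = 11815231, q_6 = 12·97823 + 2031 = 1175907 → 11815231/1175907
APPEND 48: p_7 = 48·11815231 + 982902 = 568113990, q_7 = 48·1175907 + 97823 = 56541359 → 568113990/56541359
APPEND 19: p_8 = 19·568113990 + 11815231 = 10805981041, q_8 = 19·56541359 + 1175907 = 1075461728 → 10805981041/1075461728
APPEND 7: p_9 = 7·10805981041 + 568113990 = 76209981277, q_9 = 7·1075461728 + 56541359 = 7584773455 → 76209981277/7584773455
APPEND 2: p_10 = 2·76209981277 + 10805981041 = 163225943595, q_10 = 2·7584773455 + 1075461728 = 16245008638 → 163225943595/16245008638
APPEND 25: p_11 = 25·163225943595 + 76209981277 = 4156858571152, q_11 = 25·16245008638 + 7584773455 = 413709989405 → 4156858571152/413709989405
APPEND 5: p_12 = 5·4156858571152 + 163225943595 = 20947518799355, q_12 = 5·413709989405 + 16245008638 = 2084794955663 → 20947518799355/2084794955663
APPEND 15: p_13 = 15·20947518799355 + 4156858571152 = 318369640561477, q_13 = 15·2084794955663 + 413709989405 = 31685634324350 → 318369640561477/31685634324350
APPEND 44: p_14 = 44·318369640561477 + 20947518799355 = 14029211703504343, q_14 = 44·31685634324350 + 2084794955663 = 1396252705227063 → 14029211703504343/1396252705227063
APPEND 3: p_15 = 3·14029211703504343 + 318369640561477 = 42406004751074506, q_15 = 3·1396252705227063 + 31685634324350 = 4220443750005539 → 42406004751074506/4220443750005539
APPEND 40: p_16 = 40·42406004751074506 + 14029211703504343 = 1710269401746484583, q_16 = 40·4220443750005539 + 1396252705227063 = 170214002705448623 → 1710269401746484583/170214002705448623
APPEND 46: p_17 = 46·1710269401746484583 + 42406004751074506 = 78714798485089365324, q_17 = 46·170214002705448623 + 4220443750005539 = 7834064568200642197 → 78714798485089365324/7834064568200642197
APPEND 16: p_18 = 16·78714798485089365324 + 1710269401746484583 = 1261147045163176329767, q_18 = 16·7834064568200642197 + 170214002705448623 = 125515247093915723775 → 1261147045163176329767/125515247093915723775
APPEND 8: p_19 = 8·1261147045163176329767 + 78714798485089365324 = 10167891159790500003460, q_19 = 8·125515247093915723775 + 7834064568200642197 = 1011956041319526432397 → 10167891159790500003460/1011956041319526432397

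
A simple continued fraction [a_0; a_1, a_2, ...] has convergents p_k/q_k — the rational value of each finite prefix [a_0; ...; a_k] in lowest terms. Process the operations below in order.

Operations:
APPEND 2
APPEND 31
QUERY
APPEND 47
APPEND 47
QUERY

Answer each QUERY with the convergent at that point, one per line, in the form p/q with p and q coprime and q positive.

APPEND 2: p_0 = 2·1 + 0 = 2, q_0 = 2·0 + 1 = 1 → 2/1
APPEND 31: p_1 = 31·2 + 1 = 63, q_1 = 31·1 + 0 = 31 → 63/31
APPEND 47: p_2 = 47·63 + 2 = 2963, q_2 = 47·31 + 1 = 1458 → 2963/1458
APPEND 47: p_3 = 47·2963 + 63 = 139324, q_3 = 47·1458 + 31 = 68557 → 139324/68557

63/31
139324/68557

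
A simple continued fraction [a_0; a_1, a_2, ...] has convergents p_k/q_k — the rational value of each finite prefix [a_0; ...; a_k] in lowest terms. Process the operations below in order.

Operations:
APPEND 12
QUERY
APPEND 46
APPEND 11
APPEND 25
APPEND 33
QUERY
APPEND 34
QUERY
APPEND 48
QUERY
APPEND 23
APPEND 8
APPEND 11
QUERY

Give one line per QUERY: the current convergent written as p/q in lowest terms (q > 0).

APPEND 12: p_0 = 12·1 + 0 = 12, q_0 = 12·0 + 1 = 1 → 12/1
APPEND 46: p_1 = 46·12 + 1 = 553, q_1 = 46·1 + 0 = 46 → 553/46
APPEND 11: p_2 = 11·553 + 12 = 6095, q_2 = 11·46 + 1 = 507 → 6095/507
APPEND 25: p_3 = 25·6095 + 553 = 152928, q_3 = 25·507 + 46 = 12721 → 152928/12721
APPEND 33: p_4 = 33·152928 + 6095 = 5052719, q_4 = 33·12721 + 507 = 420300 → 5052719/420300
APPEND 34: p_5 = 34·5052719 + 152928 = 171945374, q_5 = 34·420300 + 12721 = 14302921 → 171945374/14302921
APPEND 48: p_6 = 48·171945374 + 5052719 = 8258430671, q_6 = 48·14302921 + 420300 = 686960508 → 8258430671/686960508
APPEND 23: p_7 = 23·8258430671 + 171945374 = 190115850807, q_7 = 23·686960508 + 14302921 = 15814394605 → 190115850807/15814394605
APPEND 8: p_8 = 8·190115850807 + 8258430671 = 1529185237127, q_8 = 8·15814394605 + 686960508 = 127202117348 → 1529185237127/127202117348
APPEND 11: p_9 = 11·1529185237127 + 190115850807 = 17011153459204, q_9 = 11·127202117348 + 15814394605 = 1415037685433 → 17011153459204/1415037685433

12/1
5052719/420300
171945374/14302921
8258430671/686960508
17011153459204/1415037685433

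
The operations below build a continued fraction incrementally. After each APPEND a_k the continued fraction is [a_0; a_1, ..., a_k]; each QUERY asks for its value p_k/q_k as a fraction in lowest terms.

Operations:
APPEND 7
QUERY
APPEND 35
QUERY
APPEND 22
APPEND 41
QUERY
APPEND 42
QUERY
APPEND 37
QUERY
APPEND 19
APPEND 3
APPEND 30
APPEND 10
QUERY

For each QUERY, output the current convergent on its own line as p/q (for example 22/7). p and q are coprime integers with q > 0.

7/1
246/35
222425/31646
9347269/1329903
346071378/49238057
6116001735541/870167431375

APPEND 7: p_0 = 7·1 + 0 = 7, q_0 = 7·0 + 1 = 1 → 7/1
APPEND 35: p_1 = 35·7 + 1 = 246, q_1 = 35·1 + 0 = 35 → 246/35
APPEND 22: p_2 = 22·246 + 7 = 5419, q_2 = 22·35 + 1 = 771 → 5419/771
APPEND 41: p_3 = 41·5419 + 246 = 222425, q_3 = 41·771 + 35 = 31646 → 222425/31646
APPEND 42: p_4 = 42·222425 + 5419 = 9347269, q_4 = 42·31646 + 771 = 1329903 → 9347269/1329903
APPEND 37: p_5 = 37·9347269 + 222425 = 346071378, q_5 = 37·1329903 + 31646 = 49238057 → 346071378/49238057
APPEND 19: p_6 = 19·346071378 + 9347269 = 6584703451, q_6 = 19·49238057 + 1329903 = 936852986 → 6584703451/936852986
APPEND 3: p_7 = 3·6584703451 + 346071378 = 20100181731, q_7 = 3·936852986 + 49238057 = 2859797015 → 20100181731/2859797015
APPEND 30: p_8 = 30·20100181731 + 6584703451 = 609590155381, q_8 = 30·2859797015 + 936852986 = 86730763436 → 609590155381/86730763436
APPEND 10: p_9 = 10·609590155381 + 20100181731 = 6116001735541, q_9 = 10·86730763436 + 2859797015 = 870167431375 → 6116001735541/870167431375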